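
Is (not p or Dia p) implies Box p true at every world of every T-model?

Not valid

Tableau for the negation not ((not p or Dia p) implies Box p):
1. not ((not p or Dia p) implies Box p), u
2. not p or Dia p, u
3. not Box p, u
4. Dia p, u
5. not p, v
6. p, w
Accessibility: uRu, uRv, uRw, vRv, wRw
The negation has an open branch (countermodel exists).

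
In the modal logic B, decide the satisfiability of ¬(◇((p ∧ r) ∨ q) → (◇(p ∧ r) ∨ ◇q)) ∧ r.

Unsatisfiable

1. ¬(◇((p ∧ r) ∨ q) → (◇(p ∧ r) ∨ ◇q)) ∧ r, w0
2. ¬(◇((p ∧ r) ∨ q) → (◇(p ∧ r) ∨ ◇q)), w0   [∧-rule on 1]
3. r, w0   [∧-rule on 1]
4. ◇((p ∧ r) ∨ q), w0   [¬→-rule on 2]
5. ¬(◇(p ∧ r) ∨ ◇q), w0   [¬→-rule on 2]
6. ¬◇(p ∧ r), w0   [¬∨-rule on 5]
7. ¬◇q, w0   [¬∨-rule on 5]
8. ¬(p ∧ r), w0   [¬◇-rule on 6 via w0Rw0]
9. ¬q, w0   [¬◇-rule on 7 via w0Rw0]
10. ¬p, w0   [¬∧-rule on 8 (branches; this branch)]
11. (p ∧ r) ∨ q, w1   [◇-rule on 4: fresh world w1, w0Rw1]
12. ¬(p ∧ r), w1   [¬◇-rule on 6 via w0Rw1]
13. ¬q, w1   [¬◇-rule on 7 via w0Rw1]
14. p ∧ r, w1   [∨-rule on 11 (branches; this branch)]
15. p, w1   [∧-rule on 14]
16. r, w1   [∧-rule on 14]
17. ¬r, w1   [¬∧-rule on 12 (branches; this branch)]
Accessibility: w0Rw0, w0Rw1, w1Rw0, w1Rw1
Branch closes: r and ¬r both at w1.
Every branch closes; the branch above is one of them.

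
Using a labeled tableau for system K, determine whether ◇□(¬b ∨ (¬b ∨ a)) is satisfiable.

Satisfiable (open branch found)

1. ◇□(¬b ∨ (¬b ∨ a)), u
2. □(¬b ∨ (¬b ∨ a)), v
Accessibility: uRv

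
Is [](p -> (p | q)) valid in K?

Valid

Tableau for the negation ~[](p -> (p | q)):
1. ~[](p -> (p | q)), 0
2. ~(p -> (p | q)), 1   [~[]-rule on 1: fresh world 1, 0R1]
3. p, 1   [~->-rule on 2]
4. ~(p | q), 1   [~->-rule on 2]
5. ~p, 1   [~|-rule on 4]
6. ~q, 1   [~|-rule on 4]
Accessibility: 0R1
Branch closes: p and ~p both at 1.
All branches of the negation close; one closing branch shown above.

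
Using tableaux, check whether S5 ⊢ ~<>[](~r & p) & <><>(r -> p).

Invalid (countermodel exists)

Tableau for the negation ~(~<>[](~r & p) & <><>(r -> p)):
1. ~(~<>[](~r & p) & <><>(r -> p)), w0
2. ~<><>(r -> p), w0   [~&-rule on 1 (branches; this branch)]
3. ~<>(r -> p), w0   [~<>-rule on 2 via w0Rw0]
4. ~(r -> p), w0   [~<>-rule on 3 via w0Rw0]
5. r, w0   [~->-rule on 4]
6. ~p, w0   [~->-rule on 4]
Accessibility: w0Rw0
The negation has an open branch (countermodel exists).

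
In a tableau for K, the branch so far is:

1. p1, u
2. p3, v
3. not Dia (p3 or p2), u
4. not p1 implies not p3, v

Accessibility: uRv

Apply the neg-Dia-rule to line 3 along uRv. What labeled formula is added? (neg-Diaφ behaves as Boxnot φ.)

neg-Diaφ behaves as Boxnot φ: propagate the negated body to each accessible world.

not (p3 or p2), v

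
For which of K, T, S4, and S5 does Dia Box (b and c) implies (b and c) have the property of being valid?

S5

S4-tableau for the negation not (Dia Box (b and c) implies (b and c)):
1. not (Dia Box (b and c) implies (b and c)), 0
2. Dia Box (b and c), 0
3. not (b and c), 0
4. not c, 0
5. Box (b and c), 1
6. b and c, 1
7. b, 1
8. c, 1
Accessibility: 0R0, 0R1, 1R1
Complete open branch: countermodel on an S4-frame, so not valid in S4, nor in K, T (the same frame is also a K-frame and a T-frame).
S5-tableau for the negation not (Dia Box (b and c) implies (b and c)):
1. not (Dia Box (b and c) implies (b and c)), 0
2. Dia Box (b and c), 0
3. not (b and c), 0
4. not c, 0
5. Box (b and c), 1
6. b and c, 0
7. b, 0
8. c, 0
Accessibility: 0R0, 0R1, 1R0, 1R1
Branch closes: c and not c both at 0.
Every branch closes (one shown): valid in S5.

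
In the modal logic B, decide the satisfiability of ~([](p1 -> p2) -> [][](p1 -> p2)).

1. ~([](p1 -> p2) -> [][](p1 -> p2)), u
2. [](p1 -> p2), u   [~->-rule on 1]
3. ~[][](p1 -> p2), u   [~->-rule on 1]
4. p1 -> p2, u   [[]-rule on 2 via uRu]
5. p2, u   [->-rule on 4 (branches; this branch)]
6. ~[](p1 -> p2), v   [~[]-rule on 3: fresh world v, uRv]
7. p1 -> p2, v   [[]-rule on 2 via uRv]
8. p2, v   [->-rule on 7 (branches; this branch)]
9. ~(p1 -> p2), w   [~[]-rule on 6: fresh world w, vRw]
10. p1, w   [~->-rule on 9]
11. ~p2, w   [~->-rule on 9]
Accessibility: uRu, uRv, vRu, vRv, vRw, wRv, wRw

Satisfiable (open branch found)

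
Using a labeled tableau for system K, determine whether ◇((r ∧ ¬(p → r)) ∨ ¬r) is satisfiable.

Yes, satisfiable

1. ◇((r ∧ ¬(p → r)) ∨ ¬r), 0
2. (r ∧ ¬(p → r)) ∨ ¬r, 1   [◇-rule on 1: fresh world 1, 0R1]
3. ¬r, 1   [∨-rule on 2 (branches; this branch)]
Accessibility: 0R1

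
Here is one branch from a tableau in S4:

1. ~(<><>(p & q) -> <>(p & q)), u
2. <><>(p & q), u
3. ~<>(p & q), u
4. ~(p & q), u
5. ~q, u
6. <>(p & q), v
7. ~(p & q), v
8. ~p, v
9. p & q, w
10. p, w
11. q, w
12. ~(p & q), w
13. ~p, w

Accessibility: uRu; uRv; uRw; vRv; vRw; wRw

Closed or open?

Both p and ~p appear at w.

Yes, closed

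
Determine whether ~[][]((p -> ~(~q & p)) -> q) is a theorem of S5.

Tableau for the negation [][]((p -> ~(~q & p)) -> q):
1. [][]((p -> ~(~q & p)) -> q), w0
2. []((p -> ~(~q & p)) -> q), w0
3. (p -> ~(~q & p)) -> q, w0
4. q, w0
Accessibility: w0Rw0
The negation has an open branch (countermodel exists).

Not valid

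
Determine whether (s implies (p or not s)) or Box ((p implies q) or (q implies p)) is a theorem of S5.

Tableau for the negation not ((s implies (p or not s)) or Box ((p implies q) or (q implies p))):
1. not ((s implies (p or not s)) or Box ((p implies q) or (q implies p))), 0
2. not (s implies (p or not s)), 0
3. not Box ((p implies q) or (q implies p)), 0
4. s, 0
5. not (p or not s), 0
6. not p, 0
7. not ((p implies q) or (q implies p)), 1
8. not (p implies q), 1
9. not (q implies p), 1
10. p, 1
11. not q, 1
12. q, 1
13. not p, 1
Accessibility: 0R0, 0R1, 1R0, 1R1
Branch closes: q and not q both at 1.
Every branch of the negation's tableau closes; the branch above is one of them.

Yes, valid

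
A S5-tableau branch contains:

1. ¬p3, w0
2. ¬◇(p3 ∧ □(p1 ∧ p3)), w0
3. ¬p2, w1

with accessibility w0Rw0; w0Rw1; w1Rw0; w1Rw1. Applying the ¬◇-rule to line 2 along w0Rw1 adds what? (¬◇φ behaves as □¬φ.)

¬(p3 ∧ □(p1 ∧ p3)), w1

¬◇φ behaves as □¬φ: propagate the negated body to each accessible world.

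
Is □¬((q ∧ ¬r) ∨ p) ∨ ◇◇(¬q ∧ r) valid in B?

No, not valid

Tableau for the negation ¬(□¬((q ∧ ¬r) ∨ p) ∨ ◇◇(¬q ∧ r)):
1. ¬(□¬((q ∧ ¬r) ∨ p) ∨ ◇◇(¬q ∧ r)), u
2. ¬□¬((q ∧ ¬r) ∨ p), u
3. ¬◇◇(¬q ∧ r), u
4. ¬◇(¬q ∧ r), u
5. ¬(¬q ∧ r), u
6. ¬r, u
7. (q ∧ ¬r) ∨ p, v
8. ¬◇(¬q ∧ r), v
9. ¬(¬q ∧ r), v
10. p, v
11. ¬r, v
Accessibility: uRu, uRv, vRu, vRv
The negation has an open branch (countermodel exists).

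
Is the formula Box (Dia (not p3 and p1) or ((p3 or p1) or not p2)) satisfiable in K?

1. Box (Dia (not p3 and p1) or ((p3 or p1) or not p2)), w0

Satisfiable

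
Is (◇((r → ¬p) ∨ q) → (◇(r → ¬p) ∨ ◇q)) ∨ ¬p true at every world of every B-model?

Tableau for the negation ¬((◇((r → ¬p) ∨ q) → (◇(r → ¬p) ∨ ◇q)) ∨ ¬p):
1. ¬((◇((r → ¬p) ∨ q) → (◇(r → ¬p) ∨ ◇q)) ∨ ¬p), w0
2. ¬(◇((r → ¬p) ∨ q) → (◇(r → ¬p) ∨ ◇q)), w0
3. p, w0
4. ◇((r → ¬p) ∨ q), w0
5. ¬(◇(r → ¬p) ∨ ◇q), w0
6. ¬◇(r → ¬p), w0
7. ¬◇q, w0
8. ¬(r → ¬p), w0
9. r, w0
10. ¬q, w0
11. (r → ¬p) ∨ q, w1
12. ¬(r → ¬p), w1
13. r, w1
14. p, w1
15. ¬q, w1
16. r → ¬p, w1
17. ¬p, w1
Accessibility: w0Rw0, w0Rw1, w1Rw0, w1Rw1
Branch closes: p and ¬p both at w1.
Every branch of the negation's tableau closes; the branch above is one of them.

Yes, valid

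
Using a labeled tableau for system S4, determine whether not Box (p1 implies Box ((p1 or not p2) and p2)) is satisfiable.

1. not Box (p1 implies Box ((p1 or not p2) and p2)), 0
2. not (p1 implies Box ((p1 or not p2) and p2)), 1   [neg-Box-rule on 1: fresh world 1, 0R1]
3. p1, 1   [neg-implies-rule on 2]
4. not Box ((p1 or not p2) and p2), 1   [neg-implies-rule on 2]
5. not ((p1 or not p2) and p2), 2   [neg-Box-rule on 4: fresh world 2, 1R2]
6. not p2, 2   [neg-and-rule on 5 (branches; this branch)]
Accessibility: 0R0, 0R1, 0R2, 1R1, 1R2, 2R2

Satisfiable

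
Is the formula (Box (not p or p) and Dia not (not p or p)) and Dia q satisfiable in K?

Unsatisfiable (every branch closes)

1. (Box (not p or p) and Dia not (not p or p)) and Dia q, w0
2. Box (not p or p) and Dia not (not p or p), w0
3. Dia q, w0
4. Box (not p or p), w0
5. Dia not (not p or p), w0
6. q, w1
7. not p or p, w1
8. p, w1
9. not (not p or p), w2
10. p, w2
11. not p, w2
Accessibility: w0Rw1, w0Rw2
Branch closes: p and not p both at w2.
(One branch shown.) All branches close.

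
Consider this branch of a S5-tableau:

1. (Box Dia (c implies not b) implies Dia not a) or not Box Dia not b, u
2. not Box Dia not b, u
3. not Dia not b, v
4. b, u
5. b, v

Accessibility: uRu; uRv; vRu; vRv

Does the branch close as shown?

Not closed

There is no literal clash: for every atom and world, at most one sign appears.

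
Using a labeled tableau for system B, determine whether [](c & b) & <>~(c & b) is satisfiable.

1. [](c & b) & <>~(c & b), w0
2. [](c & b), w0
3. <>~(c & b), w0
4. c & b, w0
5. c, w0
6. b, w0
7. ~(c & b), w1
8. c & b, w1
9. c, w1
10. b, w1
11. ~b, w1
Accessibility: w0Rw0, w0Rw1, w1Rw0, w1Rw1
Branch closes: b and ~b both at w1.
Every branch closes; the branch above is one of them.

Unsatisfiable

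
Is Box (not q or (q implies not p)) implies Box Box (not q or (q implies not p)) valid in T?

Invalid (countermodel exists)

Tableau for the negation not (Box (not q or (q implies not p)) implies Box Box (not q or (q implies not p))):
1. not (Box (not q or (q implies not p)) implies Box Box (not q or (q implies not p))), u
2. Box (not q or (q implies not p)), u
3. not Box Box (not q or (q implies not p)), u
4. not q or (q implies not p), u
5. q implies not p, u
6. not p, u
7. not Box (not q or (q implies not p)), v
8. not q or (q implies not p), v
9. q implies not p, v
10. not p, v
11. not (not q or (q implies not p)), w
12. q, w
13. not (q implies not p), w
14. p, w
Accessibility: uRu, uRv, vRv, vRw, wRw
The negation has an open branch (countermodel exists).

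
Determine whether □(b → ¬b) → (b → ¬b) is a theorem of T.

Tableau for the negation ¬(□(b → ¬b) → (b → ¬b)):
1. ¬(□(b → ¬b) → (b → ¬b)), 0
2. □(b → ¬b), 0
3. ¬(b → ¬b), 0
4. b, 0
5. b → ¬b, 0
6. ¬b, 0
Accessibility: 0R0
Branch closes: b and ¬b both at 0.
All branches of the negation close; one closing branch shown above.

Valid in T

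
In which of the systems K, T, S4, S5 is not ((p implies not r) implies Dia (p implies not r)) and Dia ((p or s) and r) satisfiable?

K

K-tableau for the formula:
1. not ((p implies not r) implies Dia (p implies not r)) and Dia ((p or s) and r), 0
2. not ((p implies not r) implies Dia (p implies not r)), 0   [and-rule on 1]
3. Dia ((p or s) and r), 0   [and-rule on 1]
4. p implies not r, 0   [neg-implies-rule on 2]
5. not Dia (p implies not r), 0   [neg-implies-rule on 2]
6. not r, 0   [implies-rule on 4 (branches; this branch)]
7. (p or s) and r, 1   [Dia-rule on 3: fresh world 1, 0R1]
8. p or s, 1   [and-rule on 7]
9. r, 1   [and-rule on 7]
10. not (p implies not r), 1   [neg-Dia-rule on 5 via 0R1]
11. p, 1   [neg-implies-rule on 10]
12. s, 1   [or-rule on 8 (branches; this branch)]
Accessibility: 0R1
Complete open branch: satisfiable in K.
T-tableau for the formula:
1. not ((p implies not r) implies Dia (p implies not r)) and Dia ((p or s) and r), 0
2. not ((p implies not r) implies Dia (p implies not r)), 0   [and-rule on 1]
3. Dia ((p or s) and r), 0   [and-rule on 1]
4. p implies not r, 0   [neg-implies-rule on 2]
5. not Dia (p implies not r), 0   [neg-implies-rule on 2]
6. not (p implies not r), 0   [neg-Dia-rule on 5 via 0R0]
7. p, 0   [neg-implies-rule on 6]
8. r, 0   [neg-implies-rule on 6]
9. not r, 0   [implies-rule on 4 (branches; this branch)]
Accessibility: 0R0
Branch closes: r and not r both at 0.
Every branch closes (one shown): unsatisfiable in T, hence also in S4, S5 (every S4/S5-frame is a T-frame).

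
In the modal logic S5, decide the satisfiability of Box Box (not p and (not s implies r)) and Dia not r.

Yes, satisfiable

1. Box Box (not p and (not s implies r)) and Dia not r, u
2. Box Box (not p and (not s implies r)), u
3. Dia not r, u
4. Box (not p and (not s implies r)), u
5. not p and (not s implies r), u
6. not p, u
7. not s implies r, u
8. r, u
9. not r, v
10. Box (not p and (not s implies r)), v
11. not p and (not s implies r), v
12. not p, v
13. not s implies r, v
14. s, v
Accessibility: uRu, uRv, vRu, vRv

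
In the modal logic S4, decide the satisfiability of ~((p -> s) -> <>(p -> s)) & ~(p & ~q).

1. ~((p -> s) -> <>(p -> s)) & ~(p & ~q), w0
2. ~((p -> s) -> <>(p -> s)), w0
3. ~(p & ~q), w0
4. p -> s, w0
5. ~<>(p -> s), w0
6. ~(p -> s), w0
7. p, w0
8. ~s, w0
9. q, w0
10. s, w0
Accessibility: w0Rw0
Branch closes: s and ~s both at w0.
(One branch shown.) All branches close.

Unsatisfiable (every branch closes)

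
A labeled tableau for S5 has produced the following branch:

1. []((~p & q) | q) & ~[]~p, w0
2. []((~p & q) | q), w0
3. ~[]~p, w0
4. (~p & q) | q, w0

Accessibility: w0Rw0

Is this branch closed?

Not closed

No world carries both an atom and its negation.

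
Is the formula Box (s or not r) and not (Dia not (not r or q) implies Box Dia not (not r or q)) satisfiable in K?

Yes, satisfiable

1. Box (s or not r) and not (Dia not (not r or q) implies Box Dia not (not r or q)), u
2. Box (s or not r), u
3. not (Dia not (not r or q) implies Box Dia not (not r or q)), u
4. Dia not (not r or q), u
5. not Box Dia not (not r or q), u
6. not (not r or q), v
7. r, v
8. not q, v
9. s or not r, v
10. s, v
11. not Dia not (not r or q), w
12. s or not r, w
13. not r, w
Accessibility: uRv, uRw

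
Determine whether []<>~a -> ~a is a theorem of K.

Not valid

Tableau for the negation ~([]<>~a -> ~a):
1. ~([]<>~a -> ~a), 0
2. []<>~a, 0   [~->-rule on 1]
3. a, 0   [~->-rule on 1]
The negation has an open branch (countermodel exists).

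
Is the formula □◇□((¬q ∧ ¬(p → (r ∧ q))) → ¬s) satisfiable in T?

1. □◇□((¬q ∧ ¬(p → (r ∧ q))) → ¬s), 0
2. ◇□((¬q ∧ ¬(p → (r ∧ q))) → ¬s), 0
3. □((¬q ∧ ¬(p → (r ∧ q))) → ¬s), 1
4. ◇□((¬q ∧ ¬(p → (r ∧ q))) → ¬s), 1
5. (¬q ∧ ¬(p → (r ∧ q))) → ¬s, 1
6. ¬s, 1
7. □((¬q ∧ ¬(p → (r ∧ q))) → ¬s), 2
8. (¬q ∧ ¬(p → (r ∧ q))) → ¬s, 2
9. ¬s, 2
Accessibility: 0R0, 0R1, 1R1, 1R2, 2R2

Satisfiable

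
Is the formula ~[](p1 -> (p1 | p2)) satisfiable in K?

1. ~[](p1 -> (p1 | p2)), 0
2. ~(p1 -> (p1 | p2)), 1
3. p1, 1
4. ~(p1 | p2), 1
5. ~p1, 1
6. ~p2, 1
Accessibility: 0R1
Branch closes: p1 and ~p1 both at 1.
(One branch shown.) All branches close.

Unsatisfiable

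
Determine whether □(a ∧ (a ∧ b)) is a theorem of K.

Not valid

Tableau for the negation ¬□(a ∧ (a ∧ b)):
1. ¬□(a ∧ (a ∧ b)), 0
2. ¬(a ∧ (a ∧ b)), 1
3. ¬(a ∧ b), 1
4. ¬b, 1
Accessibility: 0R1
The negation has an open branch (countermodel exists).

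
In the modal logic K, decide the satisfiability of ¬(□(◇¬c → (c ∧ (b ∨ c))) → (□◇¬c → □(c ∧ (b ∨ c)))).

No, unsatisfiable

1. ¬(□(◇¬c → (c ∧ (b ∨ c))) → (□◇¬c → □(c ∧ (b ∨ c)))), 0
2. □(◇¬c → (c ∧ (b ∨ c))), 0
3. ¬(□◇¬c → □(c ∧ (b ∨ c))), 0
4. □◇¬c, 0
5. ¬□(c ∧ (b ∨ c)), 0
6. ¬(c ∧ (b ∨ c)), 1
7. ◇¬c → (c ∧ (b ∨ c)), 1
8. ◇¬c, 1
9. ¬(b ∨ c), 1
10. ¬b, 1
11. ¬c, 1
12. ¬◇¬c, 1
13. ¬c, 2
14. c, 2
Accessibility: 0R1, 1R2
Branch closes: c and ¬c both at 2.
All branches of the tableau close; one closing branch shown above.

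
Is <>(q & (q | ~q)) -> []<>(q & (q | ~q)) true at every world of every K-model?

Invalid (countermodel exists)

Tableau for the negation ~(<>(q & (q | ~q)) -> []<>(q & (q | ~q))):
1. ~(<>(q & (q | ~q)) -> []<>(q & (q | ~q))), u
2. <>(q & (q | ~q)), u   [~->-rule on 1]
3. ~[]<>(q & (q | ~q)), u   [~->-rule on 1]
4. q & (q | ~q), v   [<>-rule on 2: fresh world v, uRv]
5. q, v   [&-rule on 4]
6. q | ~q, v   [&-rule on 4]
7. ~<>(q & (q | ~q)), w   [~[]-rule on 3: fresh world w, uRw]
Accessibility: uRv, uRw
The negation has an open branch (countermodel exists).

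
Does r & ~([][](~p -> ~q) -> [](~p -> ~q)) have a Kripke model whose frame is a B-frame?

Unsatisfiable (every branch closes)

1. r & ~([][](~p -> ~q) -> [](~p -> ~q)), 0
2. r, 0
3. ~([][](~p -> ~q) -> [](~p -> ~q)), 0
4. [][](~p -> ~q), 0
5. ~[](~p -> ~q), 0
6. [](~p -> ~q), 0
7. ~p -> ~q, 0
8. ~q, 0
9. ~(~p -> ~q), 1
10. ~p, 1
11. q, 1
12. [](~p -> ~q), 1
13. ~p -> ~q, 1
14. ~q, 1
Accessibility: 0R0, 0R1, 1R0, 1R1
Branch closes: q and ~q both at 1.
Every branch closes; the branch above is one of them.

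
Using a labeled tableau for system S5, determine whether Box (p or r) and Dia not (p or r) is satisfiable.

1. Box (p or r) and Dia not (p or r), 0
2. Box (p or r), 0
3. Dia not (p or r), 0
4. p or r, 0
5. r, 0
6. not (p or r), 1
7. not p, 1
8. not r, 1
9. p or r, 1
10. r, 1
Accessibility: 0R0, 0R1, 1R0, 1R1
Branch closes: r and not r both at 1.
All branches of the tableau close; one closing branch shown above.

Unsatisfiable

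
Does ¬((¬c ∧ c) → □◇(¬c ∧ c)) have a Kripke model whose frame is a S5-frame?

1. ¬((¬c ∧ c) → □◇(¬c ∧ c)), w0
2. ¬c ∧ c, w0
3. ¬□◇(¬c ∧ c), w0
4. ¬c, w0
5. c, w0
Accessibility: w0Rw0
Branch closes: c and ¬c both at w0.
(One branch shown.) All branches close.

Unsatisfiable (every branch closes)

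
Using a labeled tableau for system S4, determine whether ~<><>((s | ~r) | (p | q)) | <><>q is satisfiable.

Satisfiable (open branch found)

1. ~<><>((s | ~r) | (p | q)) | <><>q, 0
2. <><>q, 0
3. <>q, 1
4. q, 2
Accessibility: 0R0, 0R1, 0R2, 1R1, 1R2, 2R2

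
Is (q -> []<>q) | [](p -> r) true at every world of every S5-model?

Valid in S5

Tableau for the negation ~((q -> []<>q) | [](p -> r)):
1. ~((q -> []<>q) | [](p -> r)), 0
2. ~(q -> []<>q), 0
3. ~[](p -> r), 0
4. q, 0
5. ~[]<>q, 0
6. ~(p -> r), 1
7. p, 1
8. ~r, 1
9. ~<>q, 2
10. ~q, 0
Accessibility: 0R0, 0R1, 0R2, 1R0, 1R1, 1R2, 2R0, 2R1, 2R2
Branch closes: q and ~q both at 0.
All branches of the negation close; one closing branch shown above.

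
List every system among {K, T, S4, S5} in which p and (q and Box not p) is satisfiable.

K-tableau for the formula:
1. p and (q and Box not p), w0
2. p, w0   [and-rule on 1]
3. q and Box not p, w0   [and-rule on 1]
4. q, w0   [and-rule on 3]
5. Box not p, w0   [and-rule on 3]
Complete open branch: satisfiable in K.
T-tableau for the formula:
1. p and (q and Box not p), w0
2. p, w0   [and-rule on 1]
3. q and Box not p, w0   [and-rule on 1]
4. q, w0   [and-rule on 3]
5. Box not p, w0   [and-rule on 3]
6. not p, w0   [Box-rule on 5 via w0Rw0]
Accessibility: w0Rw0
Branch closes: p and not p both at w0.
Every branch closes (one shown): unsatisfiable in T, hence also in S4, S5 (every S4/S5-frame is a T-frame).

K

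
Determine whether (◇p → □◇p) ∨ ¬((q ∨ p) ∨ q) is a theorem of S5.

Valid in S5

Tableau for the negation ¬((◇p → □◇p) ∨ ¬((q ∨ p) ∨ q)):
1. ¬((◇p → □◇p) ∨ ¬((q ∨ p) ∨ q)), w0
2. ¬(◇p → □◇p), w0
3. (q ∨ p) ∨ q, w0
4. ◇p, w0
5. ¬□◇p, w0
6. q ∨ p, w0
7. q, w0
8. p, w1
9. ¬◇p, w2
10. ¬p, w0
11. ¬p, w1
Accessibility: w0Rw0, w0Rw1, w0Rw2, w1Rw0, w1Rw1, w1Rw2, w2Rw0, w2Rw1, w2Rw2
Branch closes: p and ¬p both at w1.
Every branch of the negation's tableau closes; the branch above is one of them.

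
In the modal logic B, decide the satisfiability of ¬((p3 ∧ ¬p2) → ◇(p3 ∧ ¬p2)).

1. ¬((p3 ∧ ¬p2) → ◇(p3 ∧ ¬p2)), w0
2. p3 ∧ ¬p2, w0
3. ¬◇(p3 ∧ ¬p2), w0
4. p3, w0
5. ¬p2, w0
6. ¬(p3 ∧ ¬p2), w0
7. p2, w0
Accessibility: w0Rw0
Branch closes: p2 and ¬p2 both at w0.
(One branch shown.) All branches close.

No, unsatisfiable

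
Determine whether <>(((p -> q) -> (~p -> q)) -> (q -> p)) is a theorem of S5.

Tableau for the negation ~<>(((p -> q) -> (~p -> q)) -> (q -> p)):
1. ~<>(((p -> q) -> (~p -> q)) -> (q -> p)), 0
2. ~(((p -> q) -> (~p -> q)) -> (q -> p)), 0
3. (p -> q) -> (~p -> q), 0
4. ~(q -> p), 0
5. q, 0
6. ~p, 0
7. ~p -> q, 0
Accessibility: 0R0
The negation has an open branch (countermodel exists).

No, not valid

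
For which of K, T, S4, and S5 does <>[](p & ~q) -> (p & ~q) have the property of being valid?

S5

S4-tableau for the negation ~(<>[](p & ~q) -> (p & ~q)):
1. ~(<>[](p & ~q) -> (p & ~q)), w0
2. <>[](p & ~q), w0   [~->-rule on 1]
3. ~(p & ~q), w0   [~->-rule on 1]
4. q, w0   [~&-rule on 3 (branches; this branch)]
5. [](p & ~q), w1   [<>-rule on 2: fresh world w1, w0Rw1]
6. p & ~q, w1   [[]-rule on 5 via w1Rw1]
7. p, w1   [&-rule on 6]
8. ~q, w1   [&-rule on 6]
Accessibility: w0Rw0, w0Rw1, w1Rw1
Complete open branch: countermodel on an S4-frame, so not valid in S4, nor in K, T (the same frame is also a K-frame and a T-frame).
S5-tableau for the negation ~(<>[](p & ~q) -> (p & ~q)):
1. ~(<>[](p & ~q) -> (p & ~q)), w0
2. <>[](p & ~q), w0   [~->-rule on 1]
3. ~(p & ~q), w0   [~->-rule on 1]
4. q, w0   [~&-rule on 3 (branches; this branch)]
5. [](p & ~q), w1   [<>-rule on 2: fresh world w1, w0Rw1]
6. p & ~q, w0   [[]-rule on 5 via w1Rw0]
7. p, w0   [&-rule on 6]
8. ~q, w0   [&-rule on 6]
Accessibility: w0Rw0, w0Rw1, w1Rw0, w1Rw1
Branch closes: q and ~q both at w0.
Every branch closes (one shown): valid in S5.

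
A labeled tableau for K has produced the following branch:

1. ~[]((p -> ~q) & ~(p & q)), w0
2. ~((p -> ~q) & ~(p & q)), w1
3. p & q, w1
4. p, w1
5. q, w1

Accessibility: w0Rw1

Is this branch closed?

No, open

No atom appears with both signs at the same world.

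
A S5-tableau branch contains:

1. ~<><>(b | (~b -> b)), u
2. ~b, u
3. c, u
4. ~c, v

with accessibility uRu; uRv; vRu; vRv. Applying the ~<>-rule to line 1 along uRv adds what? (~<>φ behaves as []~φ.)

~<>(b | (~b -> b)), v

~<>φ behaves as []~φ: propagate the negated body to each accessible world.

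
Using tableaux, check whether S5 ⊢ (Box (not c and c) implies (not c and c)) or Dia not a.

Tableau for the negation not ((Box (not c and c) implies (not c and c)) or Dia not a):
1. not ((Box (not c and c) implies (not c and c)) or Dia not a), u
2. not (Box (not c and c) implies (not c and c)), u   [neg-or-rule on 1]
3. not Dia not a, u   [neg-or-rule on 1]
4. Box (not c and c), u   [neg-implies-rule on 2]
5. not (not c and c), u   [neg-implies-rule on 2]
6. a, u   [neg-Dia-rule on 3 via uRu]
7. not c and c, u   [Box-rule on 4 via uRu]
8. not c, u   [and-rule on 7]
9. c, u   [and-rule on 7]
Accessibility: uRu
Branch closes: c and not c both at u.
All branches of the negation close; one closing branch shown above.

Valid in S5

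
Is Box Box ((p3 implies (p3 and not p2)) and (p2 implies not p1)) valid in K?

Tableau for the negation not Box Box ((p3 implies (p3 and not p2)) and (p2 implies not p1)):
1. not Box Box ((p3 implies (p3 and not p2)) and (p2 implies not p1)), u
2. not Box ((p3 implies (p3 and not p2)) and (p2 implies not p1)), v   [neg-Box-rule on 1: fresh world v, uRv]
3. not ((p3 implies (p3 and not p2)) and (p2 implies not p1)), w   [neg-Box-rule on 2: fresh world w, vRw]
4. not (p2 implies not p1), w   [neg-and-rule on 3 (branches; this branch)]
5. p2, w   [neg-implies-rule on 4]
6. p1, w   [neg-implies-rule on 4]
Accessibility: uRv, vRw
The negation has an open branch (countermodel exists).

Invalid (countermodel exists)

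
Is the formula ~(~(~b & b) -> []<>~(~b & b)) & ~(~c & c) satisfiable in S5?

1. ~(~(~b & b) -> []<>~(~b & b)) & ~(~c & c), u
2. ~(~(~b & b) -> []<>~(~b & b)), u
3. ~(~c & c), u
4. ~(~b & b), u
5. ~[]<>~(~b & b), u
6. ~c, u
7. ~b, u
8. ~<>~(~b & b), v
9. ~b & b, u
10. b, u
Accessibility: uRu, uRv, vRu, vRv
Branch closes: b and ~b both at u.
All branches of the tableau close; one closing branch shown above.

Unsatisfiable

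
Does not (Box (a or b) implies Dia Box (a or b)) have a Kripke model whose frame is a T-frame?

1. not (Box (a or b) implies Dia Box (a or b)), w0
2. Box (a or b), w0
3. not Dia Box (a or b), w0
4. a or b, w0
5. not Box (a or b), w0
6. b, w0
7. not (a or b), w1
8. not a, w1
9. not b, w1
10. a or b, w1
11. not Box (a or b), w1
12. b, w1
Accessibility: w0Rw0, w0Rw1, w1Rw1
Branch closes: b and not b both at w1.
Every branch closes; the branch above is one of them.

Unsatisfiable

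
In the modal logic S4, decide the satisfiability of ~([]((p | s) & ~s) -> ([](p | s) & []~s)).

1. ~([]((p | s) & ~s) -> ([](p | s) & []~s)), w0
2. []((p | s) & ~s), w0
3. ~([](p | s) & []~s), w0
4. (p | s) & ~s, w0
5. p | s, w0
6. ~s, w0
7. ~[](p | s), w0
8. p, w0
9. ~(p | s), w1
10. ~p, w1
11. ~s, w1
12. (p | s) & ~s, w1
13. p | s, w1
14. s, w1
Accessibility: w0Rw0, w0Rw1, w1Rw1
Branch closes: s and ~s both at w1.
All branches of the tableau close; one closing branch shown above.

No, unsatisfiable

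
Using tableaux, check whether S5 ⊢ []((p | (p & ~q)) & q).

Tableau for the negation ~[]((p | (p & ~q)) & q):
1. ~[]((p | (p & ~q)) & q), u
2. ~((p | (p & ~q)) & q), v
3. ~q, v
Accessibility: uRu, uRv, vRu, vRv
The negation has an open branch (countermodel exists).

Not valid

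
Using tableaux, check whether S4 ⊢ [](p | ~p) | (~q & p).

Tableau for the negation ~([](p | ~p) | (~q & p)):
1. ~([](p | ~p) | (~q & p)), w0
2. ~[](p | ~p), w0
3. ~(~q & p), w0
4. ~p, w0
5. ~(p | ~p), w1
6. ~p, w1
7. p, w1
Accessibility: w0Rw0, w0Rw1, w1Rw1
Branch closes: p and ~p both at w1.
All branches of the negation close; one closing branch shown above.

Yes, valid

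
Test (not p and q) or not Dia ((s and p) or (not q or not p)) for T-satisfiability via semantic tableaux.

1. (not p and q) or not Dia ((s and p) or (not q or not p)), 0
2. not Dia ((s and p) or (not q or not p)), 0
3. not ((s and p) or (not q or not p)), 0
4. not (s and p), 0
5. not (not q or not p), 0
6. q, 0
7. p, 0
8. not s, 0
Accessibility: 0R0

Yes, satisfiable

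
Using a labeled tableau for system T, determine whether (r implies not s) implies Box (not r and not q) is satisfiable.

1. (r implies not s) implies Box (not r and not q), u
2. Box (not r and not q), u
3. not r and not q, u
4. not r, u
5. not q, u
Accessibility: uRu

Satisfiable (open branch found)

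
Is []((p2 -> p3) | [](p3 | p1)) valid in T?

No, not valid

Tableau for the negation ~[]((p2 -> p3) | [](p3 | p1)):
1. ~[]((p2 -> p3) | [](p3 | p1)), w0
2. ~((p2 -> p3) | [](p3 | p1)), w1
3. ~(p2 -> p3), w1
4. ~[](p3 | p1), w1
5. p2, w1
6. ~p3, w1
7. ~(p3 | p1), w2
8. ~p3, w2
9. ~p1, w2
Accessibility: w0Rw0, w0Rw1, w1Rw1, w1Rw2, w2Rw2
The negation has an open branch (countermodel exists).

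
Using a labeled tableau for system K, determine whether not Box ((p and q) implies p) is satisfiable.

1. not Box ((p and q) implies p), u
2. not ((p and q) implies p), v
3. p and q, v
4. not p, v
5. p, v
6. q, v
Accessibility: uRv
Branch closes: p and not p both at v.
All branches of the tableau close; one closing branch shown above.

Unsatisfiable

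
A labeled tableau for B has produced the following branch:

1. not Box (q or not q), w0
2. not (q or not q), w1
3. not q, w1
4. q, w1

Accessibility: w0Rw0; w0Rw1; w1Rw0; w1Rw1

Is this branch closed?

Closed

Both q and not q appear at w1.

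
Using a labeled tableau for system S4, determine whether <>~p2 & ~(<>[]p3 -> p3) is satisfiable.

Satisfiable (open branch found)

1. <>~p2 & ~(<>[]p3 -> p3), w0
2. <>~p2, w0
3. ~(<>[]p3 -> p3), w0
4. <>[]p3, w0
5. ~p3, w0
6. ~p2, w1
7. []p3, w2
8. p3, w2
Accessibility: w0Rw0, w0Rw1, w0Rw2, w1Rw1, w2Rw2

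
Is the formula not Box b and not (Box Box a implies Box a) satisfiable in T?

1. not Box b and not (Box Box a implies Box a), 0
2. not Box b, 0
3. not (Box Box a implies Box a), 0
4. Box Box a, 0
5. not Box a, 0
6. Box a, 0
7. a, 0
8. not b, 1
9. Box a, 1
10. a, 1
11. not a, 2
12. Box a, 2
13. a, 2
Accessibility: 0R0, 0R1, 0R2, 1R1, 2R2
Branch closes: a and not a both at 2.
(One branch shown.) All branches close.

No, unsatisfiable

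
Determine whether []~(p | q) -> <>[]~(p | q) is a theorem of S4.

Tableau for the negation ~([]~(p | q) -> <>[]~(p | q)):
1. ~([]~(p | q) -> <>[]~(p | q)), u
2. []~(p | q), u   [~->-rule on 1]
3. ~<>[]~(p | q), u   [~->-rule on 1]
4. ~(p | q), u   [[]-rule on 2 via uRu]
5. ~p, u   [~|-rule on 4]
6. ~q, u   [~|-rule on 4]
7. ~[]~(p | q), u   [~<>-rule on 3 via uRu]
8. p | q, v   [~[]-rule on 7: fresh world v, uRv]
9. ~(p | q), v   [[]-rule on 2 via uRv]
10. ~p, v   [~|-rule on 9]
11. ~q, v   [~|-rule on 9]
12. ~[]~(p | q), v   [~<>-rule on 3 via uRv]
13. q, v   [|-rule on 8 (branches; this branch)]
Accessibility: uRu, uRv, vRv
Branch closes: q and ~q both at v.
Every branch of the negation's tableau closes; the branch above is one of them.

Valid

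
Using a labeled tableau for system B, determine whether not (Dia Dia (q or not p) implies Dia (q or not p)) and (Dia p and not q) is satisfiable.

Yes, satisfiable

1. not (Dia Dia (q or not p) implies Dia (q or not p)) and (Dia p and not q), u
2. not (Dia Dia (q or not p) implies Dia (q or not p)), u
3. Dia p and not q, u
4. Dia Dia (q or not p), u
5. not Dia (q or not p), u
6. Dia p, u
7. not q, u
8. not (q or not p), u
9. p, u
10. Dia (q or not p), v
11. not (q or not p), v
12. not q, v
13. p, v
14. p, w
15. not (q or not p), w
16. not q, w
17. q or not p, x
18. not p, x
Accessibility: uRu, uRv, uRw, vRu, vRv, vRx, wRu, wRw, xRv, xRx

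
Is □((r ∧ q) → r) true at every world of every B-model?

Yes, valid

Tableau for the negation ¬□((r ∧ q) → r):
1. ¬□((r ∧ q) → r), 0
2. ¬((r ∧ q) → r), 1
3. r ∧ q, 1
4. ¬r, 1
5. r, 1
6. q, 1
Accessibility: 0R0, 0R1, 1R0, 1R1
Branch closes: r and ¬r both at 1.
All branches of the negation close; one closing branch shown above.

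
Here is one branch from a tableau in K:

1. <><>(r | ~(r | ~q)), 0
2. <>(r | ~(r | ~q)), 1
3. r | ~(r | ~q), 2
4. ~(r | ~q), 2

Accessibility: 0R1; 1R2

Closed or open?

Open

No world carries both an atom and its negation.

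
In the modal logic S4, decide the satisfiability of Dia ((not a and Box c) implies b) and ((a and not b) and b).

Unsatisfiable

1. Dia ((not a and Box c) implies b) and ((a and not b) and b), w0
2. Dia ((not a and Box c) implies b), w0
3. (a and not b) and b, w0
4. a and not b, w0
5. b, w0
6. a, w0
7. not b, w0
Accessibility: w0Rw0
Branch closes: b and not b both at w0.
Every branch closes; the branch above is one of them.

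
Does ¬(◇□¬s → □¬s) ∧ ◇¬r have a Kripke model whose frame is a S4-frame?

Satisfiable

1. ¬(◇□¬s → □¬s) ∧ ◇¬r, 0
2. ¬(◇□¬s → □¬s), 0
3. ◇¬r, 0
4. ◇□¬s, 0
5. ¬□¬s, 0
6. ¬r, 1
7. □¬s, 2
8. ¬s, 2
9. s, 3
Accessibility: 0R0, 0R1, 0R2, 0R3, 1R1, 2R2, 3R3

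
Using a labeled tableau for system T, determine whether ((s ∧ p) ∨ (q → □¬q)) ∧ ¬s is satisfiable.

Satisfiable (open branch found)

1. ((s ∧ p) ∨ (q → □¬q)) ∧ ¬s, u
2. (s ∧ p) ∨ (q → □¬q), u   [∧-rule on 1]
3. ¬s, u   [∧-rule on 1]
4. q → □¬q, u   [∨-rule on 2 (branches; this branch)]
5. □¬q, u   [→-rule on 4 (branches; this branch)]
6. ¬q, u   [□-rule on 5 via uRu]
Accessibility: uRu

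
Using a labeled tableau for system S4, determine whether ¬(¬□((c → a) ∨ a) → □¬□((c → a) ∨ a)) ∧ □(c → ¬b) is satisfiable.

Satisfiable (open branch found)

1. ¬(¬□((c → a) ∨ a) → □¬□((c → a) ∨ a)) ∧ □(c → ¬b), u
2. ¬(¬□((c → a) ∨ a) → □¬□((c → a) ∨ a)), u
3. □(c → ¬b), u
4. ¬□((c → a) ∨ a), u
5. ¬□¬□((c → a) ∨ a), u
6. c → ¬b, u
7. ¬b, u
8. ¬((c → a) ∨ a), v
9. ¬(c → a), v
10. ¬a, v
11. c, v
12. c → ¬b, v
13. ¬b, v
14. □((c → a) ∨ a), w
15. c → ¬b, w
16. (c → a) ∨ a, w
17. ¬b, w
18. a, w
Accessibility: uRu, uRv, uRw, vRv, wRw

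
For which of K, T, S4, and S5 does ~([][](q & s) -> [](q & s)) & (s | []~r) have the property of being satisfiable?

K

K-tableau for the formula:
1. ~([][](q & s) -> [](q & s)) & (s | []~r), w0
2. ~([][](q & s) -> [](q & s)), w0
3. s | []~r, w0
4. [][](q & s), w0
5. ~[](q & s), w0
6. []~r, w0
7. ~(q & s), w1
8. [](q & s), w1
9. ~r, w1
10. ~s, w1
Accessibility: w0Rw1
Complete open branch: satisfiable in K.
T-tableau for the formula:
1. ~([][](q & s) -> [](q & s)) & (s | []~r), w0
2. ~([][](q & s) -> [](q & s)), w0
3. s | []~r, w0
4. [][](q & s), w0
5. ~[](q & s), w0
6. [](q & s), w0
7. q & s, w0
8. q, w0
9. s, w0
10. []~r, w0
11. ~r, w0
12. ~(q & s), w1
13. [](q & s), w1
14. q & s, w1
15. q, w1
16. s, w1
17. ~r, w1
18. ~s, w1
Accessibility: w0Rw0, w0Rw1, w1Rw1
Branch closes: s and ~s both at w1.
Every branch closes (one shown): unsatisfiable in T, hence also in S4, S5 (every S4/S5-frame is a T-frame).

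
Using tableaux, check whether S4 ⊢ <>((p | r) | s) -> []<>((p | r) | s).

Tableau for the negation ~(<>((p | r) | s) -> []<>((p | r) | s)):
1. ~(<>((p | r) | s) -> []<>((p | r) | s)), u
2. <>((p | r) | s), u   [~->-rule on 1]
3. ~[]<>((p | r) | s), u   [~->-rule on 1]
4. (p | r) | s, v   [<>-rule on 2: fresh world v, uRv]
5. s, v   [|-rule on 4 (branches; this branch)]
6. ~<>((p | r) | s), w   [~[]-rule on 3: fresh world w, uRw]
7. ~((p | r) | s), w   [~<>-rule on 6 via wRw]
8. ~(p | r), w   [~|-rule on 7]
9. ~s, w   [~|-rule on 7]
10. ~p, w   [~|-rule on 8]
11. ~r, w   [~|-rule on 8]
Accessibility: uRu, uRv, uRw, vRv, wRw
The negation has an open branch (countermodel exists).

Invalid (countermodel exists)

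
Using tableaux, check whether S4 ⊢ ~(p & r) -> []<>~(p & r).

Tableau for the negation ~(~(p & r) -> []<>~(p & r)):
1. ~(~(p & r) -> []<>~(p & r)), w0
2. ~(p & r), w0
3. ~[]<>~(p & r), w0
4. ~r, w0
5. ~<>~(p & r), w1
6. p & r, w1
7. p, w1
8. r, w1
Accessibility: w0Rw0, w0Rw1, w1Rw1
The negation has an open branch (countermodel exists).

No, not valid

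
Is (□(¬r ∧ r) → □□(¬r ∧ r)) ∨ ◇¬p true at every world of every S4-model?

Yes, valid

Tableau for the negation ¬((□(¬r ∧ r) → □□(¬r ∧ r)) ∨ ◇¬p):
1. ¬((□(¬r ∧ r) → □□(¬r ∧ r)) ∨ ◇¬p), 0
2. ¬(□(¬r ∧ r) → □□(¬r ∧ r)), 0
3. ¬◇¬p, 0
4. □(¬r ∧ r), 0
5. ¬□□(¬r ∧ r), 0
6. p, 0
7. ¬r ∧ r, 0
8. ¬r, 0
9. r, 0
Accessibility: 0R0
Branch closes: r and ¬r both at 0.
Every branch of the negation's tableau closes; the branch above is one of them.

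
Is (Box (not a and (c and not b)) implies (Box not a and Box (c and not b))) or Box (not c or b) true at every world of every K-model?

Valid in K

Tableau for the negation not ((Box (not a and (c and not b)) implies (Box not a and Box (c and not b))) or Box (not c or b)):
1. not ((Box (not a and (c and not b)) implies (Box not a and Box (c and not b))) or Box (not c or b)), u
2. not (Box (not a and (c and not b)) implies (Box not a and Box (c and not b))), u
3. not Box (not c or b), u
4. Box (not a and (c and not b)), u
5. not (Box not a and Box (c and not b)), u
6. not Box (c and not b), u
7. not (not c or b), v
8. c, v
9. not b, v
10. not a and (c and not b), v
11. not a, v
12. c and not b, v
13. not (c and not b), w
14. not a and (c and not b), w
15. not a, w
16. c and not b, w
17. c, w
18. not b, w
19. b, w
Accessibility: uRv, uRw
Branch closes: b and not b both at w.
Every branch of the negation's tableau closes; the branch above is one of them.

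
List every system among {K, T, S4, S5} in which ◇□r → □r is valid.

S4-tableau for the negation ¬(◇□r → □r):
1. ¬(◇□r → □r), w0
2. ◇□r, w0
3. ¬□r, w0
4. □r, w1
5. r, w1
6. ¬r, w2
Accessibility: w0Rw0, w0Rw1, w0Rw2, w1Rw1, w2Rw2
Complete open branch: countermodel on an S4-frame, so not valid in S4, nor in K, T (the same frame is also a K-frame and a T-frame).
S5-tableau for the negation ¬(◇□r → □r):
1. ¬(◇□r → □r), w0
2. ◇□r, w0
3. ¬□r, w0
4. □r, w1
5. r, w0
6. r, w1
7. ¬r, w2
8. r, w2
Accessibility: w0Rw0, w0Rw1, w0Rw2, w1Rw0, w1Rw1, w1Rw2, w2Rw0, w2Rw1, w2Rw2
Branch closes: r and ¬r both at w2.
Every branch closes (one shown): valid in S5.

S5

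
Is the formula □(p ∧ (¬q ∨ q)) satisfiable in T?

1. □(p ∧ (¬q ∨ q)), u
2. p ∧ (¬q ∨ q), u
3. p, u
4. ¬q ∨ q, u
5. q, u
Accessibility: uRu

Yes, satisfiable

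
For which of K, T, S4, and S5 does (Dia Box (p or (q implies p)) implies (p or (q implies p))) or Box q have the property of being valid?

S5

S5-tableau for the negation not ((Dia Box (p or (q implies p)) implies (p or (q implies p))) or Box q):
1. not ((Dia Box (p or (q implies p)) implies (p or (q implies p))) or Box q), 0
2. not (Dia Box (p or (q implies p)) implies (p or (q implies p))), 0
3. not Box q, 0
4. Dia Box (p or (q implies p)), 0
5. not (p or (q implies p)), 0
6. not p, 0
7. not (q implies p), 0
8. q, 0
9. not q, 1
10. Box (p or (q implies p)), 2
11. p or (q implies p), 0
12. p or (q implies p), 1
13. p or (q implies p), 2
14. q implies p, 0
15. q implies p, 1
16. q implies p, 2
17. p, 0
Accessibility: 0R0, 0R1, 0R2, 1R0, 1R1, 1R2, 2R0, 2R1, 2R2
Branch closes: p and not p both at 0.
Every branch closes (one shown): valid in S5.
S4-tableau for the negation not ((Dia Box (p or (q implies p)) implies (p or (q implies p))) or Box q):
1. not ((Dia Box (p or (q implies p)) implies (p or (q implies p))) or Box q), 0
2. not (Dia Box (p or (q implies p)) implies (p or (q implies p))), 0
3. not Box q, 0
4. Dia Box (p or (q implies p)), 0
5. not (p or (q implies p)), 0
6. not p, 0
7. not (q implies p), 0
8. q, 0
9. not q, 1
10. Box (p or (q implies p)), 2
11. p or (q implies p), 2
12. q implies p, 2
13. p, 2
Accessibility: 0R0, 0R1, 0R2, 1R1, 2R2
Complete open branch: countermodel on an S4-frame, so not valid in S4, nor in K, T (the same frame is also a K-frame and a T-frame).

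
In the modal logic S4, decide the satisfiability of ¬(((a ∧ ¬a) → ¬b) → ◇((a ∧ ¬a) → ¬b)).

1. ¬(((a ∧ ¬a) → ¬b) → ◇((a ∧ ¬a) → ¬b)), u
2. (a ∧ ¬a) → ¬b, u
3. ¬◇((a ∧ ¬a) → ¬b), u
4. ¬((a ∧ ¬a) → ¬b), u
5. a ∧ ¬a, u
6. b, u
7. a, u
8. ¬a, u
Accessibility: uRu
Branch closes: a and ¬a both at u.
(One branch shown.) All branches close.

Unsatisfiable (every branch closes)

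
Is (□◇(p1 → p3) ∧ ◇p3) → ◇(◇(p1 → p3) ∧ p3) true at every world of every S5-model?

Tableau for the negation ¬((□◇(p1 → p3) ∧ ◇p3) → ◇(◇(p1 → p3) ∧ p3)):
1. ¬((□◇(p1 → p3) ∧ ◇p3) → ◇(◇(p1 → p3) ∧ p3)), u
2. □◇(p1 → p3) ∧ ◇p3, u   [¬→-rule on 1]
3. ¬◇(◇(p1 → p3) ∧ p3), u   [¬→-rule on 1]
4. □◇(p1 → p3), u   [∧-rule on 2]
5. ◇p3, u   [∧-rule on 2]
6. ¬(◇(p1 → p3) ∧ p3), u   [¬◇-rule on 3 via uRu]
7. ◇(p1 → p3), u   [□-rule on 4 via uRu]
8. ¬p3, u   [¬∧-rule on 6 (branches; this branch)]
9. p3, v   [◇-rule on 5: fresh world v, uRv]
10. ¬(◇(p1 → p3) ∧ p3), v   [¬◇-rule on 3 via uRv]
11. ◇(p1 → p3), v   [□-rule on 4 via uRv]
12. ¬◇(p1 → p3), v   [¬∧-rule on 10 (branches; this branch)]
13. ¬(p1 → p3), u   [¬◇-rule on 12 via vRu]
14. p1, u   [¬→-rule on 13]
15. ¬(p1 → p3), v   [¬◇-rule on 12 via vRv]
16. p1, v   [¬→-rule on 15]
17. ¬p3, v   [¬→-rule on 15]
Accessibility: uRu, uRv, vRu, vRv
Branch closes: p3 and ¬p3 both at v.
Every branch of the negation's tableau closes; the branch above is one of them.

Valid in S5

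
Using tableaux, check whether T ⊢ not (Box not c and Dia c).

Valid

Tableau for the negation Box not c and Dia c:
1. Box not c and Dia c, u
2. Box not c, u
3. Dia c, u
4. not c, u
5. c, v
6. not c, v
Accessibility: uRu, uRv, vRv
Branch closes: c and not c both at v.
Every branch of the negation's tableau closes; the branch above is one of them.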